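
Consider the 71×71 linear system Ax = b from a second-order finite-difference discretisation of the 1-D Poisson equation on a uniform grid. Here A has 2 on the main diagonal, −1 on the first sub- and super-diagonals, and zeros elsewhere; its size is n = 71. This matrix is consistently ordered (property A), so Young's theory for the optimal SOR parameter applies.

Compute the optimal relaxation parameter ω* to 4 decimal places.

ω* = 1.9164

[ρ_J] n=71: ρ(B_J) = cos(π/(n+1)) = cos(π/72) = 0.9990.
root = sin(π/72) = 0.04362  (since 1−cos² = sin²).
ω* = 2/(1 + 0.04362) = 2/1.04362 = 1.9164.
ρ_SOR = ω* − 1 = 1.9164 − 1 = 0.9164.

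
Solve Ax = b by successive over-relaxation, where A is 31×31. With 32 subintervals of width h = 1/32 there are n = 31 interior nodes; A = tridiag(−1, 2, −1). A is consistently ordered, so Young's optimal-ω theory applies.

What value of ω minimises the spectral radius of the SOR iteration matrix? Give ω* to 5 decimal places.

spectrum of D⁻¹(L+U) = {cos(kπ/32) : 1≤k≤31}; ρ_J = cos(π/32) = 0.99518.
√(1 − cos²(π/32)) = sin(π/32) ≈ 0.098017.
[ω*] 2 ÷ (1 + 0.098017) = 2 ÷ 1.098017 = 1.82147.
ρ_SOR = ω* − 1 ≈ 0.82147.

ω* = 1.82147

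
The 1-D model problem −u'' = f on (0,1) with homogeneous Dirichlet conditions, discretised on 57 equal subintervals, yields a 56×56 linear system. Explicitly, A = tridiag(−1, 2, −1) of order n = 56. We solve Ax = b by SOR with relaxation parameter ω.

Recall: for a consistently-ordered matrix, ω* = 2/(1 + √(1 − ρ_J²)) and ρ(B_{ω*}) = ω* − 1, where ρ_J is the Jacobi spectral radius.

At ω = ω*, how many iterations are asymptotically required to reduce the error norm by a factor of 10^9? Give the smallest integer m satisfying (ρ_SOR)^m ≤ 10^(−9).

m = 188

[ρ_J] n=56: ρ(B_J) = cos(π/(n+1)) = cos(π/57) = 0.9984815.
√(1−ρ_J²) simplifies to sin(π/57) = 0.0550878.
Young: ω* = 2/(1+√(1−ρ_J²)) = 2/(1+0.0550878) = 2/1.0550878 = 1.8955768.
Hence ρ(B_{ω*}) = 1.8955768 − 1 = 0.8955768.
m ≥ 9·ln10 / (−ln 0.8955768) = 187.903; smallest integer m = 188.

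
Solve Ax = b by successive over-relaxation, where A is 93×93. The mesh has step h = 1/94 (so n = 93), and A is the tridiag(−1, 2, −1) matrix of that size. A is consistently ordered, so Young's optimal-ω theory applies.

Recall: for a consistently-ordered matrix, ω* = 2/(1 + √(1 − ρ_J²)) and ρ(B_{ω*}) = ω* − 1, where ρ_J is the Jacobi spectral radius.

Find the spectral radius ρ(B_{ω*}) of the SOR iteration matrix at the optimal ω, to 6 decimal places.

With n=93, ρ(Jacobi) = cos(π/94) = 0.999442.
√(1−ρ_J²) = |sin(π/94)| = 0.0334150
So ω* = 2/1.0334150 = 1.935331 (Young).
Hence ρ(B_{ω*}) = 1.935331 − 1 = 0.935331.

ρ_SOR = 0.935331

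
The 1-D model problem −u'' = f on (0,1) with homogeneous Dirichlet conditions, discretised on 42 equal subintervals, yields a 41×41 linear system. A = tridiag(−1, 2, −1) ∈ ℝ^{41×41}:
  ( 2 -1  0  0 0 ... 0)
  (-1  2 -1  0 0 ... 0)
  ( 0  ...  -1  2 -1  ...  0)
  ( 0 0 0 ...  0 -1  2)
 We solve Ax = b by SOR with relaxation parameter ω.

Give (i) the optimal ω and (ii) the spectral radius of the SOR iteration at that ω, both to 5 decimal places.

ω* = 1.86093, ρ_SOR = 0.86093

ρ_J = max_k |cos(kπ/42)| = cos(π/42) = 0.99720
√(1−ρ_J²) simplifies to sin(π/42) = 0.074730.
So ω* = 2/1.074730 = 1.86093 (Young).
ρ_SOR = ω* − 1 ≈ 0.86093.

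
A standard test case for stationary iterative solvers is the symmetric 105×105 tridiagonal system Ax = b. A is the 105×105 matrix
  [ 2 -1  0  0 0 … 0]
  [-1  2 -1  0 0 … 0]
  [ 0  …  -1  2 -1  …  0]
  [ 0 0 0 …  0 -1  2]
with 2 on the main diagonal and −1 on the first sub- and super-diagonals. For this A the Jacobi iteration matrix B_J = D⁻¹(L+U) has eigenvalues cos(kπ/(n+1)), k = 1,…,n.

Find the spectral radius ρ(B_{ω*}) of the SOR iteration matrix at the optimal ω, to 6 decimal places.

½·tridiag(1,0,1) at n=105: λ_k = cos(kπ/106); max |λ| at k=1 ⇒ ρ_J = cos(π/106) ≈ 0.999561.
√(1−ρ_J²) = |sin(π/106)| = 0.0296333
ω* = 2 / (1 + 0.0296333) = 2 / 1.0296333 ≈ 1.942439.
ρ_SOR = ω* − 1 = 1.942439 − 1 = 0.942439.

ρ_SOR = 0.942439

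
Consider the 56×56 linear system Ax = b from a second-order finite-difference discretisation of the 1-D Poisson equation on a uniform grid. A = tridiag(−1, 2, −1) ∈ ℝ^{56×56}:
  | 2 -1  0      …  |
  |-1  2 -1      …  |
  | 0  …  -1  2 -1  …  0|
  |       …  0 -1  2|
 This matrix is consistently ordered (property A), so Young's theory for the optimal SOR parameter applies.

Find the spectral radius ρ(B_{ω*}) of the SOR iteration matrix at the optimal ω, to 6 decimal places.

ρ_J = max_k |cos(kπ/57)| = cos(π/57) = 0.998482
√(1−ρ_J²) = |sin(π/57)| = 0.0550878
ω* = 2 / (1 + 0.0550878) = 2 / 1.0550878 ≈ 1.895577.
ρ(B_{ω*}) = ω*−1 = 0.895577

ρ_SOR = 0.895577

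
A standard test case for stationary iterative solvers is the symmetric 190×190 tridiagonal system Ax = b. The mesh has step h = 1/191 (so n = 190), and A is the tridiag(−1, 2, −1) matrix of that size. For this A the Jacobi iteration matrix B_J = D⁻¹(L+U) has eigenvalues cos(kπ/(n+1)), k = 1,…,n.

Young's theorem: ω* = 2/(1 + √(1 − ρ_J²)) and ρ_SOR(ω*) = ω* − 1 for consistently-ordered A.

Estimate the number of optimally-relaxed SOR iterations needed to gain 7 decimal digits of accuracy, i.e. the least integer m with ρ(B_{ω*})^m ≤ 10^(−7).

m = 490

ρ_J = max_k |cos(kπ/191)| = cos(π/191) = 0.9998647
1 − cos²(π/191) = sin²(π/191) ⇒ √(1−ρ_J²) = sin(π/191) = 0.0164474.
ω* = 2/(1+0.0164474) = 1.9676375
[ρ_SOR] ω* − 1 = 0.9676375.
7·ln10 = 16.1181; −ln(0.9676375) = 0.0328977; m = ⌈16.1181/0.0328977⌉ = ⌈489.946⌉ = 490.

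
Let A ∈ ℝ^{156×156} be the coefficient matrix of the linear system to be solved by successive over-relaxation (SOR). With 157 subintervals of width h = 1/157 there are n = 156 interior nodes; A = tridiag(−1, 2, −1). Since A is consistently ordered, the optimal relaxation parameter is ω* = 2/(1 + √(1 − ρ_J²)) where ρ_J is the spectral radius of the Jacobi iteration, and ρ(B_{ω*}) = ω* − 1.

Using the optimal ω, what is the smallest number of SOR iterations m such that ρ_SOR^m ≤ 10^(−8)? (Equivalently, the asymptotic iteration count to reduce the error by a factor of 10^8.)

m = 461

½·tridiag(1,0,1) at n=156: λ_k = cos(kπ/157); max |λ| at k=1 ⇒ ρ_J = cos(π/157) ≈ 0.9997998.
√(1 − cos²(π/157)) = sin(π/157) ≈ 0.0200088.
Then 2/(1+√(1−ρ_J²)) = 2/(1+0.0200088); ω* = 2/1.0200088 = 1.9607674.
ρ_SOR = ω* − 1 = 1.9607674 − 1 = 0.9607674.
(0.9607674)^m ≤ 10^{−8}  ⇒  m·ln(0.9607674) ≤ −8·ln10  ⇒  m ≥ 460.254  ⇒  m = 461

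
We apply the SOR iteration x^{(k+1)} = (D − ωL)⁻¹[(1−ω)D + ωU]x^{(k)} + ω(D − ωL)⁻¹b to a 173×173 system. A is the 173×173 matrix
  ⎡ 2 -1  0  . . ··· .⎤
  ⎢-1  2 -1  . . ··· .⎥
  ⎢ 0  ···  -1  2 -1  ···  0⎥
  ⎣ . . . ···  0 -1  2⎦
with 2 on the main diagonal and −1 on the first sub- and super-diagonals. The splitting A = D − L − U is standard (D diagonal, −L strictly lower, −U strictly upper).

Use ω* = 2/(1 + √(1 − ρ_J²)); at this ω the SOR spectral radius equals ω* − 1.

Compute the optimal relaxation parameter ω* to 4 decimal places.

ω* = 1.9645

B_J for the 173×173 system has eigenvalues cos(kπ/174); ρ_J = cos(π/174) = 0.9998.
1 − cos²(π/174) = sin²(π/174) ⇒ √(1−ρ_J²) = sin(π/174) = 0.01805.
ω* = 2/(1+0.01805) = 1.9645
ρ_SOR = ω* − 1 = 1.9645 − 1 = 0.9645.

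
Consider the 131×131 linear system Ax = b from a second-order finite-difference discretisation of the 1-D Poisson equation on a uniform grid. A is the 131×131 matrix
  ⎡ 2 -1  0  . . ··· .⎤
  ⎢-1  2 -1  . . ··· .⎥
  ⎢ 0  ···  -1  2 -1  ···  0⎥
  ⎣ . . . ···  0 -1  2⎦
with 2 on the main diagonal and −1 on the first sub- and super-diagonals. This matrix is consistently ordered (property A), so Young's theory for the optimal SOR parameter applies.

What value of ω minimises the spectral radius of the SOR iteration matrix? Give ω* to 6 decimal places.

ω* = 1.953511

n=131: λ(B_J) = 1 − λ(A)/2 = cos(kπ/132); k=1 gives ρ_J = 0.999717.
root = sin(π/132) = 0.0237977  (since 1−cos² = sin²).
ω* = 2 / (1 + 0.0237977) = 2 / 1.0237977 ≈ 1.953511.
[ρ_SOR] ω* − 1 = 0.953511.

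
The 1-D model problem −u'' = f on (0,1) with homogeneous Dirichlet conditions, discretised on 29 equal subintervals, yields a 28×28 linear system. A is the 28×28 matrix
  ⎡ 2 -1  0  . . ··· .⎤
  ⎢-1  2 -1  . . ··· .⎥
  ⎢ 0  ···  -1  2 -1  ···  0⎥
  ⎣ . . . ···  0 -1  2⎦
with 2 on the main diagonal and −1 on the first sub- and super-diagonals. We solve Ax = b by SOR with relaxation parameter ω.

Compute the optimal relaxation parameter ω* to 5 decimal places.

[ρ_J] n=28: ρ(B_J) = cos(π/(n+1)) = cos(π/29) = 0.99414.
√(1 − cos²(π/29)) = sin(π/29) ≈ 0.108119.
ω* = 2 / (1 + 0.108119) = 2 / 1.108119 ≈ 1.80486.
and ρ(B_{ω*}) = 1.80486 − 1 = 0.80486.

ω* = 1.80486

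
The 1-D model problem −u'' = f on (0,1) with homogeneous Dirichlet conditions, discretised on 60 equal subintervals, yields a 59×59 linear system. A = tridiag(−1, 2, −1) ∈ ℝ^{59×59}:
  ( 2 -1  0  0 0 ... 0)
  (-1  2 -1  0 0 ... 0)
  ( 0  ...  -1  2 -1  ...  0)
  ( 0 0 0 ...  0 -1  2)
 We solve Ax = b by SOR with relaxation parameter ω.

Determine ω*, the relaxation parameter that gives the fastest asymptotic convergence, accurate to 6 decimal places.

B_J for the 59×59 system has eigenvalues cos(kπ/60); ρ_J = cos(π/60) = 0.998630.
root = sin(π/60) = 0.0523360  (since 1−cos² = sin²).
ω* = 2/(1 + 0.0523360) = 2/1.0523360 = 1.900534.
Hence ρ(B_{ω*}) = 1.900534 − 1 = 0.900534.

ω* = 1.900534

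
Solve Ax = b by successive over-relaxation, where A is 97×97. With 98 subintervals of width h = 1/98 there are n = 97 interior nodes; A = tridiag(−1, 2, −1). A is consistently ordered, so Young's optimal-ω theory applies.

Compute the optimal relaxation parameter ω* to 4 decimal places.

With n=97, ρ(Jacobi) = cos(π/98) = 0.9995.
√(1 − cos²(π/98)) = sin(π/98) ≈ 0.03205.
ω* = 2/(1+0.03205) = 1.9379
ρ_SOR = ω* − 1 ≈ 0.9379.

ω* = 1.9379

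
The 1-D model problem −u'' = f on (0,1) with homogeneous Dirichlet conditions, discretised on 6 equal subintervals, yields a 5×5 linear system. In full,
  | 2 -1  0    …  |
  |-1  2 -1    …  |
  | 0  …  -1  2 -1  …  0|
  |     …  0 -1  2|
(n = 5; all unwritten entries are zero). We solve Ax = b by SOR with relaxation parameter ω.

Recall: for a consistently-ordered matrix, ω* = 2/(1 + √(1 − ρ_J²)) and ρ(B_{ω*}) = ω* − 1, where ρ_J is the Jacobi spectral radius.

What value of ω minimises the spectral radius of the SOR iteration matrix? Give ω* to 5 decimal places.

ω* = 1.33333

n=5: λ(B_J) = 1 − λ(A)/2 = cos(kπ/6); k=1 gives ρ_J = 0.86603.
√(1−ρ_J²) = |sin(π/6)| = 0.500000
ω* = 2/(1 + 0.500000) = 2/1.500000 = 1.33333.
Hence ρ(B_{ω*}) = 1.33333 − 1 = 0.33333.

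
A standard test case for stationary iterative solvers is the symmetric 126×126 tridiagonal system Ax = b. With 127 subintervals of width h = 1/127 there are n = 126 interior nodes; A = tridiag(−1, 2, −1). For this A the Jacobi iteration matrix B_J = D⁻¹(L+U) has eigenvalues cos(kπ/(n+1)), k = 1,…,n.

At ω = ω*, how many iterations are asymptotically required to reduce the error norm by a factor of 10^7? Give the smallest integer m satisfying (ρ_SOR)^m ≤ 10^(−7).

m = 326

n=126: λ(B_J) = 1 − λ(A)/2 = cos(kπ/127); k=1 gives ρ_J = 0.9996941.
√(1 − cos²(π/127)) = sin(π/127) ≈ 0.0247344.
So ω* = 2/1.0247344 = 1.9517252 (Young).
ρ_SOR = ω* − 1 ≈ 0.9517252.
For 7 digits: m = 7·ln10 / (−ln 0.9517252) = 16.1181/0.0494789 = 325.757; round up → m = 326.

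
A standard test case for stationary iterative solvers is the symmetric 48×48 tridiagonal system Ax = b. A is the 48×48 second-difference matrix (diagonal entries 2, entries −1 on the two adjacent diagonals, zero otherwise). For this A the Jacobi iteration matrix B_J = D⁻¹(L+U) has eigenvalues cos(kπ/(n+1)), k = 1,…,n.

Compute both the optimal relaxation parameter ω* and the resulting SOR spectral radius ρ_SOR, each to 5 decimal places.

½·tridiag(1,0,1) at n=48: λ_k = cos(kπ/49); max |λ| at k=1 ⇒ ρ_J = cos(π/49) ≈ 0.99795.
root = sin(π/49) = 0.064070  (since 1−cos² = sin²).
ω* = 2/(1 + 0.064070) = 2/1.064070 = 1.87958.
ρ(B_{ω*}) = ω*−1 = 0.87958

ω* = 1.87958, ρ_SOR = 0.87958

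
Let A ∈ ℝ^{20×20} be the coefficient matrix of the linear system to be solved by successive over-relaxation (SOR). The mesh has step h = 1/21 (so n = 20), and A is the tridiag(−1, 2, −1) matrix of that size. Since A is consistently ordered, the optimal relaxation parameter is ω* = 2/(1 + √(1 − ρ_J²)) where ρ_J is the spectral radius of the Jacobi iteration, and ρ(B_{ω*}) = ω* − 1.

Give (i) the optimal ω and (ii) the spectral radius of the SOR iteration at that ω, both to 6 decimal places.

With n=20, ρ(Jacobi) = cos(π/21) = 0.988831.
1 − cos²(π/21) = sin²(π/21) ⇒ √(1−ρ_J²) = sin(π/21) = 0.1490423.
[ω*] 2 ÷ (1 + 0.1490423) = 2 ÷ 1.1490423 = 1.740580.
ρ_SOR = ω* − 1 = 1.740580 − 1 = 0.740580.

ω* = 1.740580, ρ_SOR = 0.740580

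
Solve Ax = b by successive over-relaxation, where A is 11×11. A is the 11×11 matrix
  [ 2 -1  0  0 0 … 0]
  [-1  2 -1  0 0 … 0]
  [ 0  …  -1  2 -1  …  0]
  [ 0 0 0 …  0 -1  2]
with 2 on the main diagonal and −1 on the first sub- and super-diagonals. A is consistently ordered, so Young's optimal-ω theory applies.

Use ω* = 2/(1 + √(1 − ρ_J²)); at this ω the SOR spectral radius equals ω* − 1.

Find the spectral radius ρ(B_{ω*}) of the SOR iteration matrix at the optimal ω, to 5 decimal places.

ρ_SOR = 0.58879

n=11: λ(B_J) = 1 − λ(A)/2 = cos(kπ/12); k=1 gives ρ_J = 0.96593.
√(1−ρ_J²) simplifies to sin(π/12) = 0.258819.
Then 2/(1+√(1−ρ_J²)) = 2/(1+0.258819); ω* = 2/1.258819 = 1.58879.
ρ_SOR = ω* − 1 ≈ 0.58879.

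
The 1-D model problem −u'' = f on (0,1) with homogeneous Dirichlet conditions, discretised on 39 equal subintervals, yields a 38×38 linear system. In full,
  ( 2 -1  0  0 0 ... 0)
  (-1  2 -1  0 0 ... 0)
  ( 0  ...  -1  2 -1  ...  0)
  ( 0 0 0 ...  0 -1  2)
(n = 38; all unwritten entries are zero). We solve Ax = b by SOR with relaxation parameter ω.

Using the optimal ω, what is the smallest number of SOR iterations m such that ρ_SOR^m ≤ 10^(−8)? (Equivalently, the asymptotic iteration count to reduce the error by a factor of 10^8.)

m = 115

B_J for the 38×38 system has eigenvalues cos(kπ/39); ρ_J = cos(π/39) = 0.9967573.
√(1−ρ_J²) simplifies to sin(π/39) = 0.0804666.
ω* = 2/(1 + 0.0804666) = 2/1.0804666 = 1.8510521.
ρ(B_{ω*}) = ω*−1 = 0.8510521
(0.8510521)^m ≤ 10^{−8}  ⇒  m·ln(0.8510521) ≤ −8·ln10  ⇒  m ≥ 114.214  ⇒  m = 115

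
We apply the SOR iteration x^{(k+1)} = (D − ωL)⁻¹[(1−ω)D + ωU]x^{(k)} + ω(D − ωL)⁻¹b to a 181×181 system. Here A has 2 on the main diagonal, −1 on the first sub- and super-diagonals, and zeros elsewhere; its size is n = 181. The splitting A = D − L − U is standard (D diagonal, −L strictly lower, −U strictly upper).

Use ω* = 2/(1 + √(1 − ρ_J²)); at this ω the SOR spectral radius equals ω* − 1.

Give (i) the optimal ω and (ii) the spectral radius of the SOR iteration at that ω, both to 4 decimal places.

ω* = 1.9661, ρ_SOR = 0.9661

B_J for the 181×181 system has eigenvalues cos(kπ/182); ρ_J = cos(π/182) = 0.9999.
1 − cos²(π/182) = sin²(π/182) ⇒ √(1−ρ_J²) = sin(π/182) = 0.01726.
ω* = 2 / (1 + 0.01726) = 2 / 1.01726 ≈ 1.9661.
ρ(B_{ω*}) = ω*−1 = 0.9661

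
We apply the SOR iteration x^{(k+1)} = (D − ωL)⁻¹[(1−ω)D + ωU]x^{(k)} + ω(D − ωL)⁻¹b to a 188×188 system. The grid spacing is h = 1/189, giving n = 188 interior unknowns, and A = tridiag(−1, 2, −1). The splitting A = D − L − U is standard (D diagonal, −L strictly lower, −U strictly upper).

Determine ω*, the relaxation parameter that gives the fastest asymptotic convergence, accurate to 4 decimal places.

ω* = 1.9673

ρ_J = max_k |cos(kπ/189)| = cos(π/189) = 0.9999
√(1 − cos²(π/189)) = sin(π/189) ≈ 0.01662.
ω* = 2/(1+0.01662) = 1.9673
[ρ_SOR] ω* − 1 = 0.9673.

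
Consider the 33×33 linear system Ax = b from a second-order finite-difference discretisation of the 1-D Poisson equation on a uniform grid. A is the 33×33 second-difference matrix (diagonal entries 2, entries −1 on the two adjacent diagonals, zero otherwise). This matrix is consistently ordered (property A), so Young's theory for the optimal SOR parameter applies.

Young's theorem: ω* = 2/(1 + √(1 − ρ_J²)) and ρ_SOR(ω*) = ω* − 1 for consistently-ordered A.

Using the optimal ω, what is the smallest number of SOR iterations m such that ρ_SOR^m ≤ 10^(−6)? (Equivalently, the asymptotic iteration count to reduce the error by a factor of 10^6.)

ρ_J = max_k |cos(kπ/34)| = cos(π/34) = 0.9957342
√(1−ρ_J²) = |sin(π/34)| = 0.0922684
ω* = 2 / (1 + 0.0922684) = 2 / 1.0922684 ≈ 1.8310518.
[ρ_SOR] ω* − 1 = 0.8310518.
(0.8310518)^m ≤ 10^{−6}  ⇒  m·ln(0.8310518) ≤ −6·ln10  ⇒  m ≥ 74.653  ⇒  m = 75

m = 75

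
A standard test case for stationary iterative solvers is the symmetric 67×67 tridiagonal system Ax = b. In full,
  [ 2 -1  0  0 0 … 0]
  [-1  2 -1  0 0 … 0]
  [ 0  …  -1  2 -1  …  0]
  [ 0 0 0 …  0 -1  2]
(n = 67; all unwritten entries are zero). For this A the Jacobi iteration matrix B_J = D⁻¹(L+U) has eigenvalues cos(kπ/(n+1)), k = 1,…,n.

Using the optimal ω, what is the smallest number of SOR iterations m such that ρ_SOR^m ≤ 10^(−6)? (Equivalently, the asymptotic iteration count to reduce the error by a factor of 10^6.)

m = 150

spectrum of D⁻¹(L+U) = {cos(kπ/68) : 1≤k≤67}; ρ_J = cos(π/68) = 0.9989330.
√(1−ρ_J²) = |sin(π/68)| = 0.0461835
Then 2/(1+√(1−ρ_J²)) = 2/(1+0.0461835); ω* = 2/1.0461835 = 1.9117105.
Hence ρ(B_{ω*}) = 1.9117105 − 1 = 0.9117105.
For 6 digits: m = 6·ln10 / (−ln 0.9117105) = 13.8155/0.0924328 = 149.465; round up → m = 150.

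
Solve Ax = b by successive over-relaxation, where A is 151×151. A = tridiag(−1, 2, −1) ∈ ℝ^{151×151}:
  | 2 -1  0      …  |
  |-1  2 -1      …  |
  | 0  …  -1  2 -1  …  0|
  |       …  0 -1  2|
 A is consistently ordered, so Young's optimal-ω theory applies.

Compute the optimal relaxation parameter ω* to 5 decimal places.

ω* = 1.95950

B_J for the 151×151 system has eigenvalues cos(kπ/152); ρ_J = cos(π/152) = 0.99979.
√(1−ρ_J²) simplifies to sin(π/152) = 0.020667.
ω* = 2 / (1 + 0.020667) = 2 / 1.020667 ≈ 1.95950.
ρ_SOR = ω* − 1 = 1.95950 − 1 = 0.95950.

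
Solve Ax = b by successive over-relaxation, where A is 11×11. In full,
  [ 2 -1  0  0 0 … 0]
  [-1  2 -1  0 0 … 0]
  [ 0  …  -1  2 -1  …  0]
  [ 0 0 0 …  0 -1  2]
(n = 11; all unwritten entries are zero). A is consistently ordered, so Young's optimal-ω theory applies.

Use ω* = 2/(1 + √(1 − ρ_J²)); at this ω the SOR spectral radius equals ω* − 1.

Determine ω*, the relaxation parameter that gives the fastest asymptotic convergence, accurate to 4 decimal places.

ω* = 1.5888

½·tridiag(1,0,1) at n=11: λ_k = cos(kπ/12); max |λ| at k=1 ⇒ ρ_J = cos(π/12) ≈ 0.9659.
root = sin(π/12) = 0.25882  (since 1−cos² = sin²).
ω* = 2 / (1 + 0.25882) = 2 / 1.25882 ≈ 1.5888.
ρ_SOR = ω* − 1 ≈ 0.5888.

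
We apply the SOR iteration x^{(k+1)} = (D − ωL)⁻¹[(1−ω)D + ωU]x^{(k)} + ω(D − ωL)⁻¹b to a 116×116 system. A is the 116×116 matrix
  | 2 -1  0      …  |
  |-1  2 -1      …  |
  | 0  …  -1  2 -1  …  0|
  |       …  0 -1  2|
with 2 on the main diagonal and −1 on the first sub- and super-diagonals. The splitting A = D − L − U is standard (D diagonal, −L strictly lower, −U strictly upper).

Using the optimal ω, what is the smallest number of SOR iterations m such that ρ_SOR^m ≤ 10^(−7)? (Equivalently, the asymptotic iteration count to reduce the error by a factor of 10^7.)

m = 301

n=116: λ(B_J) = 1 − λ(A)/2 = cos(kπ/117); k=1 gives ρ_J = 0.9996395.
1 − cos²(π/117) = sin²(π/117) ⇒ √(1−ρ_J²) = sin(π/117) = 0.0268480.
[ω*] 2 ÷ (1 + 0.0268480) = 2 ÷ 1.0268480 = 1.9477079.
ρ_SOR = ω* − 1 = 1.9477079 − 1 = 0.9477079.
Need (0.9477079)^m ≤ 10^(−7): m ≥ 7·ln10/|ln 0.9477079| = 16.1181/0.0537089 = 300.101 ⇒ m = 301.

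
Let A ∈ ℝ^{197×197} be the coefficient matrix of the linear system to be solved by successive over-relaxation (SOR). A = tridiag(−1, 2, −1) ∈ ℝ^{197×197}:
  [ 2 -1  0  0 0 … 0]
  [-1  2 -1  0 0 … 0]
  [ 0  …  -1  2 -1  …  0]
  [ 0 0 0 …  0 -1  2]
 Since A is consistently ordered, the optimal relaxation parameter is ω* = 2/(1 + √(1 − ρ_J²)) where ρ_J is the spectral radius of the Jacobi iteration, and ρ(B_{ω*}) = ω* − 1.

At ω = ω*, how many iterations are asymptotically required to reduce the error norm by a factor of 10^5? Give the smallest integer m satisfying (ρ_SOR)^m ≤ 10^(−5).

n=197: λ(B_J) = 1 − λ(A)/2 = cos(kπ/198); k=1 gives ρ_J = 0.9998741.
1 − cos²(π/198) = sin²(π/198) ⇒ √(1−ρ_J²) = sin(π/198) = 0.0158660.
Young: ω* = 2/(1+√(1−ρ_J²)) = 2/(1+0.0158660) = 2/1.0158660 = 1.9687636.
At ω = 1.9687636 every |λ(B_ω)| = ω−1, so ρ_SOR = 0.9687636.
m ≥ 5·ln10 / (−ln 0.9687636) = 362.786; smallest integer m = 363.

m = 363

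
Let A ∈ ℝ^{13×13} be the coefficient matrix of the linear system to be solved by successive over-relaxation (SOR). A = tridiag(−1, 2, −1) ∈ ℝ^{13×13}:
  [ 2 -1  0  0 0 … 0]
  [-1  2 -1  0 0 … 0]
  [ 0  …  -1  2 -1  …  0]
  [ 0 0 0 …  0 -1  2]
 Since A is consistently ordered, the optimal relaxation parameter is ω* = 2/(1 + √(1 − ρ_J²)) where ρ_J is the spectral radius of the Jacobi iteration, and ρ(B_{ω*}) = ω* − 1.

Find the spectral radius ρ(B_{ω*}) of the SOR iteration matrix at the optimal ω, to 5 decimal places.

ρ_J = max_k |cos(kπ/14)| = cos(π/14) = 0.97493
√(1 − cos²(π/14)) = sin(π/14) ≈ 0.222521.
So ω* = 2/1.222521 = 1.63596 (Young).
ρ_SOR = ω* − 1 = 1.63596 − 1 = 0.63596.

ρ_SOR = 0.63596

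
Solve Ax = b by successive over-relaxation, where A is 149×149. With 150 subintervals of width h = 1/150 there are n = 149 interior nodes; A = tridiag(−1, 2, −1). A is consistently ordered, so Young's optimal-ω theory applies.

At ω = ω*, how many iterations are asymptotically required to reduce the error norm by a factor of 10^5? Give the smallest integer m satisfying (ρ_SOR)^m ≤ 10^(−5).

m = 275

ρ_J = max_k |cos(kπ/150)| = cos(π/150) = 0.9997807
root = sin(π/150) = 0.0209424  (since 1−cos² = sin²).
ω* = 2/(1+0.0209424) = 1.9589744
Hence ρ(B_{ω*}) = 1.9589744 − 1 = 0.9589744.
For 5 digits: m = 5·ln10 / (−ln 0.9589744) = 11.5129/0.0418909 = 274.831; round up → m = 275.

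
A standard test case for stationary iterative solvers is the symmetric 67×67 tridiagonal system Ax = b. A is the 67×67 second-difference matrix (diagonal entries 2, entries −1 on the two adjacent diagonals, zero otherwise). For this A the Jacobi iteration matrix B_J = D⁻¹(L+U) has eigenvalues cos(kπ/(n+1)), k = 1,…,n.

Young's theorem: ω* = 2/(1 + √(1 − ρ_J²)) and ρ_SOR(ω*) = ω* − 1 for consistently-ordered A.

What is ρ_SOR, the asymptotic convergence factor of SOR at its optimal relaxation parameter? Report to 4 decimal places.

spectrum of D⁻¹(L+U) = {cos(kπ/68) : 1≤k≤67}; ρ_J = cos(π/68) = 0.9989.
1 − cos²(π/68) = sin²(π/68) ⇒ √(1−ρ_J²) = sin(π/68) = 0.04618.
Young: ω* = 2/(1+√(1−ρ_J²)) = 2/(1+0.04618) = 2/1.04618 = 1.9117.
ρ_SOR = ω* − 1 = 1.9117 − 1 = 0.9117.

ρ_SOR = 0.9117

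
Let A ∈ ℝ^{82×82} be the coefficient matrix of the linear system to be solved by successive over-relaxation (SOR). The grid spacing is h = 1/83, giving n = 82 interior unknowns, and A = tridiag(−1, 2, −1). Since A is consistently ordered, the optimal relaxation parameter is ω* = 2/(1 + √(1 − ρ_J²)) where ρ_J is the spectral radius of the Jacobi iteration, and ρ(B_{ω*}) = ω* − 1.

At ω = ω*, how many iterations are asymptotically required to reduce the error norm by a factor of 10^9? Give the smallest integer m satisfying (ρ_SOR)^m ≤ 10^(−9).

m = 274

B_J for the 82×82 system has eigenvalues cos(kπ/83); ρ_J = cos(π/83) = 0.9992838.
1 − cos²(π/83) = sin²(π/83) ⇒ √(1−ρ_J²) = sin(π/83) = 0.0378415.
Then 2/(1+√(1−ρ_J²)) = 2/(1+0.0378415); ω* = 2/1.0378415 = 1.9270765.
ρ_SOR = ω* − 1 = 1.9270765 − 1 = 0.9270765.
m ≥ 9·ln10 / (−ln 0.9270765) = 273.686; smallest integer m = 274.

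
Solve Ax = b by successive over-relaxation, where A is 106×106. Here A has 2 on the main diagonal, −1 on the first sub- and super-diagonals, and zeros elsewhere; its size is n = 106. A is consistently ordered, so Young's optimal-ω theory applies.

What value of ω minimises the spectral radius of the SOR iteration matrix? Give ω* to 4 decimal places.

½·tridiag(1,0,1) at n=106: λ_k = cos(kπ/107); max |λ| at k=1 ⇒ ρ_J = cos(π/107) ≈ 0.9996.
root = sin(π/107) = 0.02936  (since 1−cos² = sin²).
[ω*] 2 ÷ (1 + 0.02936) = 2 ÷ 1.02936 = 1.9430.
[ρ_SOR] ω* − 1 = 0.9430.

ω* = 1.9430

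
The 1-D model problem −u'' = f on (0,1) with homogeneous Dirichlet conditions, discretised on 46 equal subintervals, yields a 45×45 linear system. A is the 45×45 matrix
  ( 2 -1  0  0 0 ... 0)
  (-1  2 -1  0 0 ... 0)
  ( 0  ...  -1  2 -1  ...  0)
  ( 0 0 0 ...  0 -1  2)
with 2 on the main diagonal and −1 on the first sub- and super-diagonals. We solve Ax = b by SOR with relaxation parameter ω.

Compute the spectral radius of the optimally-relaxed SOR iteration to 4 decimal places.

B_J for the 45×45 system has eigenvalues cos(kπ/46); ρ_J = cos(π/46) = 0.9977.
1 − cos²(π/46) = sin²(π/46) ⇒ √(1−ρ_J²) = sin(π/46) = 0.06824.
ω* = 2/(1+0.06824) = 1.8722
and ρ(B_{ω*}) = 1.8722 − 1 = 0.8722.

ρ_SOR = 0.8722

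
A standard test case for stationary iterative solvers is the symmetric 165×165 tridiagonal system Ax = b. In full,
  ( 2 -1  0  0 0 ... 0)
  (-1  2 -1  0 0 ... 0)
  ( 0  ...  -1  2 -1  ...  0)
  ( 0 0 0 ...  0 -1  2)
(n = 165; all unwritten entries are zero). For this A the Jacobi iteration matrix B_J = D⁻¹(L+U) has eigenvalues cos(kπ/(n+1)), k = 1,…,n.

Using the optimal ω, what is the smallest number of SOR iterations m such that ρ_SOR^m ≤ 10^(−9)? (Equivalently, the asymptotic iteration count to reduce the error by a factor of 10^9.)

B_J for the 165×165 system has eigenvalues cos(kπ/166); ρ_J = cos(π/166) = 0.9998209.
1 − cos²(π/166) = sin²(π/166) ⇒ √(1−ρ_J²) = sin(π/166) = 0.0189241.
ω* = 2/(1+0.0189241) = 1.9628547
ρ(B_{ω*}) = ω*−1 = 0.9628547
m ≥ 9·ln10 / (−ln 0.9628547) = 547.471; smallest integer m = 548.

m = 548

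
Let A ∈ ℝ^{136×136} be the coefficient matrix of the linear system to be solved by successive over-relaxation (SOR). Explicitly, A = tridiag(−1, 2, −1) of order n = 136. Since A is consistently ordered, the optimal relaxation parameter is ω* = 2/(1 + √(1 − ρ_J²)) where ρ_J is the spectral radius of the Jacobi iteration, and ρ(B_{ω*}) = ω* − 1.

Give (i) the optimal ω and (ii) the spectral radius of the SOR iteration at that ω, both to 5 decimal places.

ω* = 1.95517, ρ_SOR = 0.95517

½·tridiag(1,0,1) at n=136: λ_k = cos(kπ/137); max |λ| at k=1 ⇒ ρ_J = cos(π/137) ≈ 0.99974.
1 − cos²(π/137) = sin²(π/137) ⇒ √(1−ρ_J²) = sin(π/137) = 0.022929.
ω* = 2 / (1 + 0.022929) = 2 / 1.022929 ≈ 1.95517.
ρ_SOR = ω* − 1 ≈ 0.95517.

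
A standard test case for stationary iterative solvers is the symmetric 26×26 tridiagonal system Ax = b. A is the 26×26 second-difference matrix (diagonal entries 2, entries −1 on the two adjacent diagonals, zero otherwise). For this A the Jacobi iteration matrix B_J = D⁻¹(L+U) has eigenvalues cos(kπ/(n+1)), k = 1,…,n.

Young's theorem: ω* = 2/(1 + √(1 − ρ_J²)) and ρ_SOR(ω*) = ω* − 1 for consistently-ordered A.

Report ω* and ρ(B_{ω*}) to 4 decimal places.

ω* = 1.7920, ρ_SOR = 0.7920

n=26: λ(B_J) = 1 − λ(A)/2 = cos(kπ/27); k=1 gives ρ_J = 0.9932.
√(1−ρ_J²) = |sin(π/27)| = 0.11609
ω* = 2/(1+0.11609) = 1.7920
Hence ρ(B_{ω*}) = 1.7920 − 1 = 0.7920.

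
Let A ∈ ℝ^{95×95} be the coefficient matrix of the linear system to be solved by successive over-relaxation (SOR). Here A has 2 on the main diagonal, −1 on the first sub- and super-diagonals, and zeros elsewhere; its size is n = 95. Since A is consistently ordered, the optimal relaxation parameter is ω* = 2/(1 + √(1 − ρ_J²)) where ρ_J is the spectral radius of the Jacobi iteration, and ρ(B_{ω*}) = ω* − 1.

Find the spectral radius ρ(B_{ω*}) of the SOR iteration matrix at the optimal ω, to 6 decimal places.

ρ_SOR = 0.936635

With n=95, ρ(Jacobi) = cos(π/96) = 0.999465.
root = sin(π/96) = 0.0327191  (since 1−cos² = sin²).
Then 2/(1+√(1−ρ_J²)) = 2/(1+0.0327191); ω* = 2/1.0327191 = 1.936635.
[ρ_SOR] ω* − 1 = 0.936635.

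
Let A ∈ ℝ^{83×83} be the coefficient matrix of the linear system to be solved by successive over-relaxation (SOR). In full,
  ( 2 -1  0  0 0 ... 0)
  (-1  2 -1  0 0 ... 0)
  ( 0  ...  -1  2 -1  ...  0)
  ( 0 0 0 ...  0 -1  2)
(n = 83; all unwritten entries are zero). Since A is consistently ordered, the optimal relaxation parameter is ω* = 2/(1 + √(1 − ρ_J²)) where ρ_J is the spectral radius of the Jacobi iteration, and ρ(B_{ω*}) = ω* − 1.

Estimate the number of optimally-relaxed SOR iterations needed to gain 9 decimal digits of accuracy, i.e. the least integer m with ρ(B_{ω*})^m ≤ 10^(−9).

n=83: λ(B_J) = 1 − λ(A)/2 = cos(kπ/84); k=1 gives ρ_J = 0.9993007.
root = sin(π/84) = 0.0373912  (since 1−cos² = sin²).
ω* = 2/(1+0.0373912) = 1.9279130
and ρ(B_{ω*}) = 1.9279130 − 1 = 0.9279130.
Need (0.9279130)^m ≤ 10^(−9): m ≥ 9·ln10/|ln 0.9279130| = 20.7233/0.0748173 = 276.985 ⇒ m = 277.

m = 277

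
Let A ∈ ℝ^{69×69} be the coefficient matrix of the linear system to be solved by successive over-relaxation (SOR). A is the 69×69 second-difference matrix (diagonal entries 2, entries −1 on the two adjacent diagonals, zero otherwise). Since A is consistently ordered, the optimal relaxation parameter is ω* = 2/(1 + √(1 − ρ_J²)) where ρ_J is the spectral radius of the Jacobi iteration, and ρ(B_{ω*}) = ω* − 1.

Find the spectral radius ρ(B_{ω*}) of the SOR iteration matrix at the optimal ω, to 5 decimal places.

ρ_SOR = 0.91412

B_J for the 69×69 system has eigenvalues cos(kπ/70); ρ_J = cos(π/70) = 0.99899.
root = sin(π/70) = 0.044865  (since 1−cos² = sin²).
ω* = 2 / (1 + 0.044865) = 2 / 1.044865 ≈ 1.91412.
ρ(B_{ω*}) = ω*−1 = 0.91412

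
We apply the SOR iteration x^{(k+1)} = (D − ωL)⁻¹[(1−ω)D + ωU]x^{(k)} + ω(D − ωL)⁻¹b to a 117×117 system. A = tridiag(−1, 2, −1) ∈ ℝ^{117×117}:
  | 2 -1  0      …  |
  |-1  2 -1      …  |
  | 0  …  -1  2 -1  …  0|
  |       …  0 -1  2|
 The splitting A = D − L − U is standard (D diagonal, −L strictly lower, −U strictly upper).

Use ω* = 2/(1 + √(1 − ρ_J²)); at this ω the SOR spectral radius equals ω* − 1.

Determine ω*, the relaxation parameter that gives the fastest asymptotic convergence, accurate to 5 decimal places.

ρ_J = max_k |cos(kπ/118)| = cos(π/118) = 0.99965
√(1−ρ_J²) simplifies to sin(π/118) = 0.026621.
Young: ω* = 2/(1+√(1−ρ_J²)) = 2/(1+0.026621) = 2/1.026621 = 1.94814.
ρ_SOR = ω* − 1 = 1.94814 − 1 = 0.94814.

ω* = 1.94814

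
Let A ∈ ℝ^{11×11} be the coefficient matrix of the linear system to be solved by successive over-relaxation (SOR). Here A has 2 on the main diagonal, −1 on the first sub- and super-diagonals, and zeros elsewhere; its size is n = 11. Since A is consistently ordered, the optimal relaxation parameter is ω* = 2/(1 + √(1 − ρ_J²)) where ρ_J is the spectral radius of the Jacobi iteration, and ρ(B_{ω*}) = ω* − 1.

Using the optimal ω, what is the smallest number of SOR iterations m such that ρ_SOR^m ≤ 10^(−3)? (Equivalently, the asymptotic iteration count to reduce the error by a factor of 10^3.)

B_J for the 11×11 system has eigenvalues cos(kπ/12); ρ_J = cos(π/12) = 0.9659258.
√(1−ρ_J²) simplifies to sin(π/12) = 0.2588190.
[ω*] 2 ÷ (1 + 0.2588190) = 2 ÷ 1.2588190 = 1.5887908.
Hence ρ(B_{ω*}) = 1.5887908 − 1 = 0.5887908.
3·ln10 = 6.90776; −ln(0.5887908) = 0.529684; m = ⌈6.90776/0.529684⌉ = ⌈13.041⌉ = 14.

m = 14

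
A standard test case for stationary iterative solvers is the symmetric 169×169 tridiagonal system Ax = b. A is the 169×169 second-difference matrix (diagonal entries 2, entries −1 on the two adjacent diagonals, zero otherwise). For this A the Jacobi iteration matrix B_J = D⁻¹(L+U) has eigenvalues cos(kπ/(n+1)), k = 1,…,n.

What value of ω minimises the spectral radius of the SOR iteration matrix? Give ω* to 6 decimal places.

ω* = 1.963713

B_J for the 169×169 system has eigenvalues cos(kπ/170); ρ_J = cos(π/170) = 0.999829.
√(1 − cos²(π/170)) = sin(π/170) ≈ 0.0184789.
ω* = 2/(1+0.0184789) = 1.963713
[ρ_SOR] ω* − 1 = 0.963713.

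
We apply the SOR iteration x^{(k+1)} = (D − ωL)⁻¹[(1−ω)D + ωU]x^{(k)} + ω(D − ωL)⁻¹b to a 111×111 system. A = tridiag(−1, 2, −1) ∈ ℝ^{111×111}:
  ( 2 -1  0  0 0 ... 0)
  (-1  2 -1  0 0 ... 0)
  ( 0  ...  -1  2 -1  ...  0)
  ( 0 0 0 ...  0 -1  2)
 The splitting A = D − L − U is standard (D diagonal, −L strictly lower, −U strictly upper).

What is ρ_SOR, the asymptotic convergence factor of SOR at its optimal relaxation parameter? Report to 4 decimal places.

ρ_SOR = 0.9454

n=111: λ(B_J) = 1 − λ(A)/2 = cos(kπ/112); k=1 gives ρ_J = 0.9996.
1 − cos²(π/112) = sin²(π/112) ⇒ √(1−ρ_J²) = sin(π/112) = 0.02805.
ω* = 2/(1+0.02805) = 1.9454
Hence ρ(B_{ω*}) = 1.9454 − 1 = 0.9454.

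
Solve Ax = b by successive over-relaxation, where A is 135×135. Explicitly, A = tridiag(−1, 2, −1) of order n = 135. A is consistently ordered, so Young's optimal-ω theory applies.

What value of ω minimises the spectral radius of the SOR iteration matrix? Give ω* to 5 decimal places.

n=135: λ(B_J) = 1 − λ(A)/2 = cos(kπ/136); k=1 gives ρ_J = 0.99973.
1 − cos²(π/136) = sin²(π/136) ⇒ √(1−ρ_J²) = sin(π/136) = 0.023098.
Young: ω* = 2/(1+√(1−ρ_J²)) = 2/(1+0.023098) = 2/1.023098 = 1.95485.
[ρ_SOR] ω* − 1 = 0.95485.

ω* = 1.95485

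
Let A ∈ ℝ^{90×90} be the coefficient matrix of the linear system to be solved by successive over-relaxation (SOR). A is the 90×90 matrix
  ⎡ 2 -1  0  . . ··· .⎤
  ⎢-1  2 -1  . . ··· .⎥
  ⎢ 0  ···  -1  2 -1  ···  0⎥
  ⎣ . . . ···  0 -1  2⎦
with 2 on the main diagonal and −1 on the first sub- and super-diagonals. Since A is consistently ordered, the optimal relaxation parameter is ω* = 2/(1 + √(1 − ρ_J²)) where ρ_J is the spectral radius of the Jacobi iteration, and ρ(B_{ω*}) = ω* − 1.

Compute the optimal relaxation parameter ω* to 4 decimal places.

spectrum of D⁻¹(L+U) = {cos(kπ/91) : 1≤k≤90}; ρ_J = cos(π/91) = 0.9994.
1 − cos²(π/91) = sin²(π/91) ⇒ √(1−ρ_J²) = sin(π/91) = 0.03452.
Then 2/(1+√(1−ρ_J²)) = 2/(1+0.03452); ω* = 2/1.03452 = 1.9333.
[ρ_SOR] ω* − 1 = 0.9333.

ω* = 1.9333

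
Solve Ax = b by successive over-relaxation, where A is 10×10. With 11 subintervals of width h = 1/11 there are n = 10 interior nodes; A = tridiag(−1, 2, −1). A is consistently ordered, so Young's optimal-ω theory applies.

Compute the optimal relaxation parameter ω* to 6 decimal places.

spectrum of D⁻¹(L+U) = {cos(kπ/11) : 1≤k≤10}; ρ_J = cos(π/11) = 0.959493.
√(1−ρ_J²) = |sin(π/11)| = 0.2817326
Then 2/(1+√(1−ρ_J²)) = 2/(1+0.2817326); ω* = 2/1.2817326 = 1.560388.
At ω = 1.560388 every |λ(B_ω)| = ω−1, so ρ_SOR = 0.560388.

ω* = 1.560388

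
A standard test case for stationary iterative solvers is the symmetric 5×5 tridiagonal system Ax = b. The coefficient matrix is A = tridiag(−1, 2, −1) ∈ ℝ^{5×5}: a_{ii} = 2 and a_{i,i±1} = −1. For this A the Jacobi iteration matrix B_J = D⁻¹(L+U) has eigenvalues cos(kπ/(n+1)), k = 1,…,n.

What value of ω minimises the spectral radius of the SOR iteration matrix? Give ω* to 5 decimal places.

ω* = 1.33333

½·tridiag(1,0,1) at n=5: λ_k = cos(kπ/6); max |λ| at k=1 ⇒ ρ_J = cos(π/6) ≈ 0.86603.
root = sin(π/6) = 0.500000  (since 1−cos² = sin²).
ω* = 2/(1+0.500000) = 1.33333
[ρ_SOR] ω* − 1 = 0.33333.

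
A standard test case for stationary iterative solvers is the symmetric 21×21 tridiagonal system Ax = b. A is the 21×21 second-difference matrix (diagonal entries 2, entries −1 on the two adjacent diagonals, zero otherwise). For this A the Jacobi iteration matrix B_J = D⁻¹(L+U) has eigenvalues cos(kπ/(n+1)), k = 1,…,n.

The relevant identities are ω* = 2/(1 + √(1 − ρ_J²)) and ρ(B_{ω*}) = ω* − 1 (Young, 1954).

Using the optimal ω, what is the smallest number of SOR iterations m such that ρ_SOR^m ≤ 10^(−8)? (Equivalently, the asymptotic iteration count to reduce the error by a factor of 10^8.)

m = 65

n=21: λ(B_J) = 1 − λ(A)/2 = cos(kπ/22); k=1 gives ρ_J = 0.9898214.
root = sin(π/22) = 0.1423148  (since 1−cos² = sin²).
ω* = 2 / (1 + 0.1423148) = 2 / 1.1423148 ≈ 1.7508309.
At ω = 1.7508309 every |λ(B_ω)| = ω−1, so ρ_SOR = 0.7508309.
ρ_SOR^m ≤ 10^(−8) ⇔ m ≥ 8·ln10/(−ln 0.7508309) = 18.4207/0.286575 = 64.279; m = ⌈64.279⌉ = 65.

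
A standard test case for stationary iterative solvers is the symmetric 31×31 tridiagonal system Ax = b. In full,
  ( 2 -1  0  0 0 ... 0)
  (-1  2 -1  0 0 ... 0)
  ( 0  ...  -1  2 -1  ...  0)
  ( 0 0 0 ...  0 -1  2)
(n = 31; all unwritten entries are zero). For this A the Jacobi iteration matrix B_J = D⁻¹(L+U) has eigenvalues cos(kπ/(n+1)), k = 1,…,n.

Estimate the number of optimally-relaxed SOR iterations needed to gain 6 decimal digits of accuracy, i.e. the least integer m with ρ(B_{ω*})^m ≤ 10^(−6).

½·tridiag(1,0,1) at n=31: λ_k = cos(kπ/32); max |λ| at k=1 ⇒ ρ_J = cos(π/32) ≈ 0.9951847.
√(1−ρ_J²) = |sin(π/32)| = 0.0980171
So ω* = 2/1.0980171 = 1.8214653 (Young).
ρ_SOR = ω* − 1 ≈ 0.8214653.
m ≥ 6·ln10 / (−ln 0.8214653) = 70.249; smallest integer m = 71.

m = 71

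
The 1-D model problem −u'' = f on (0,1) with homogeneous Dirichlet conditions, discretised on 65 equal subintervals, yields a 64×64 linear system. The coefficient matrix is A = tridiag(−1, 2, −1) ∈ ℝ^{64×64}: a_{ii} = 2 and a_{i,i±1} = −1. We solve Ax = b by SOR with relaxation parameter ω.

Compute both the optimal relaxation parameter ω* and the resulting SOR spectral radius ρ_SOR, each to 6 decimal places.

n=64: λ(B_J) = 1 − λ(A)/2 = cos(kπ/65); k=1 gives ρ_J = 0.998832.
√(1−ρ_J²) simplifies to sin(π/65) = 0.0483134.
Then 2/(1+√(1−ρ_J²)) = 2/(1+0.0483134); ω* = 2/1.0483134 = 1.907826.
[ρ_SOR] ω* − 1 = 0.907826.

ω* = 1.907826, ρ_SOR = 0.907826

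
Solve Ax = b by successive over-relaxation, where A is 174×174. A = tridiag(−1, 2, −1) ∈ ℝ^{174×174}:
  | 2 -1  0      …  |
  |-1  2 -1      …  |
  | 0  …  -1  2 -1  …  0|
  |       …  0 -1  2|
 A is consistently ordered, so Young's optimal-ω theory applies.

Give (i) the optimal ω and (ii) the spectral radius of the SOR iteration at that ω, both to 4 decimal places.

With n=174, ρ(Jacobi) = cos(π/175) = 0.9998.
√(1 − cos²(π/175)) = sin(π/175) ≈ 0.01795.
Then 2/(1+√(1−ρ_J²)) = 2/(1+0.01795); ω* = 2/1.01795 = 1.9647.
Hence ρ(B_{ω*}) = 1.9647 − 1 = 0.9647.

ω* = 1.9647, ρ_SOR = 0.9647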